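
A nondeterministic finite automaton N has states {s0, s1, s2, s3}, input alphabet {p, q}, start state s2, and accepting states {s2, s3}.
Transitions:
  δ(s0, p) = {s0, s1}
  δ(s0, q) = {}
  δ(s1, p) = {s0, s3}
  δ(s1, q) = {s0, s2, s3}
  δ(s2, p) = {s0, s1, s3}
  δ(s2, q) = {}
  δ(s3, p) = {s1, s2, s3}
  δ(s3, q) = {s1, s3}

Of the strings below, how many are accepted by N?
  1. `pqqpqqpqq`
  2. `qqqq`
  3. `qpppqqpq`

`pqqpqqpqq`: accepted
`qqqq`: rejected
`qpppqqpq`: rejected

1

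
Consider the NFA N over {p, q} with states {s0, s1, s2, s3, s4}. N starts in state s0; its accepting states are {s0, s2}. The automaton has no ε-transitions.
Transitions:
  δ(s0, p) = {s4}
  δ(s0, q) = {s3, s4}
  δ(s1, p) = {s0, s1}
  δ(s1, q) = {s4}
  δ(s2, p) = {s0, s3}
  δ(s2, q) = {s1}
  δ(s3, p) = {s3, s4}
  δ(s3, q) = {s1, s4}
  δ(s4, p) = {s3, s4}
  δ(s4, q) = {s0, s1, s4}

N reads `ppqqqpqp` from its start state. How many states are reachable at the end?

Start: {s0}
read p: {s4}
read p: {s3, s4}
read q: {s0, s1, s4}
read q: {s0, s1, s3, s4}
read q: {s0, s1, s3, s4}
read p: {s0, s1, s3, s4}
read q: {s0, s1, s3, s4}
read p: {s0, s1, s3, s4}
Final reachable set {s0, s1, s3, s4} has 4 states.

4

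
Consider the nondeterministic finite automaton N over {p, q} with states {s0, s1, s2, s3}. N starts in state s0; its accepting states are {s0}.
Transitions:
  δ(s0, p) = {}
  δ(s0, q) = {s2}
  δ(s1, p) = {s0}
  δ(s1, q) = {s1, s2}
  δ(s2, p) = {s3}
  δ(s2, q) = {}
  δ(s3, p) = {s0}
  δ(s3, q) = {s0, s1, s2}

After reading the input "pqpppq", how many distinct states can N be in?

0

Start: {s0}
read p: {}
The reachable set is empty and stays empty for the remaining 5 symbols.
Final reachable set {} has 0 states.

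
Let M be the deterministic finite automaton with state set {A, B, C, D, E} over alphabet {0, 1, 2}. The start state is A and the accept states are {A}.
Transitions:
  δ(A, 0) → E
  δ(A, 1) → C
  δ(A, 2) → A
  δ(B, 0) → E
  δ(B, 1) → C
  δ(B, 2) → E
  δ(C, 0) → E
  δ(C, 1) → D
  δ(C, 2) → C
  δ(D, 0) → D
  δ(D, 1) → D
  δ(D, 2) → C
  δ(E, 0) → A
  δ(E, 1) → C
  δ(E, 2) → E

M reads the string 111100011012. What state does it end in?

C

A --1--> C
C --1--> D
D --1--> D
D --1--> D
D --0--> D
D --0--> D
D --0--> D
D --1--> D
D --1--> D
D --0--> D
D --1--> D
D --2--> C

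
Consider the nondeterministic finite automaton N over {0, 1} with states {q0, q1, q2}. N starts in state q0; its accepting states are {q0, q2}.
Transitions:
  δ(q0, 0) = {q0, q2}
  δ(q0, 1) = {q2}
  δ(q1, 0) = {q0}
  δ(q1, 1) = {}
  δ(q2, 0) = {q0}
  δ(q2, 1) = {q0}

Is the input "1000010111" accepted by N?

Start: {q0}
read 1: {q2}
read 0: {q0}
read 0: {q0, q2}
read 0: {q0, q2}
read 0: {q0, q2}
read 1: {q0, q2}
read 0: {q0, q2}
read 1: {q0, q2}
read 1: {q0, q2}
read 1: {q0, q2}
Reachable ∩ accepting = {q0, q2} — nonempty.

accepted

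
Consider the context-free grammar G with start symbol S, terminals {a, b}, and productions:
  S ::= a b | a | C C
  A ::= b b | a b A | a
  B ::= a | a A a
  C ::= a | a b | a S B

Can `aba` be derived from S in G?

yes

S ⇒ CC ⇒ abC ⇒ aba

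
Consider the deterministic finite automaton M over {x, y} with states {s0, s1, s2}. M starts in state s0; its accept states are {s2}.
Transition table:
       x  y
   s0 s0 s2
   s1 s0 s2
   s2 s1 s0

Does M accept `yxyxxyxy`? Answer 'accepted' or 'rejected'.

s0 --y--> s2
s2 --x--> s1
s1 --y--> s2
s2 --x--> s1
s1 --x--> s0
s0 --y--> s2
s2 --x--> s1
s1 --y--> s2
End in state s2, which is an accepting state.

accepted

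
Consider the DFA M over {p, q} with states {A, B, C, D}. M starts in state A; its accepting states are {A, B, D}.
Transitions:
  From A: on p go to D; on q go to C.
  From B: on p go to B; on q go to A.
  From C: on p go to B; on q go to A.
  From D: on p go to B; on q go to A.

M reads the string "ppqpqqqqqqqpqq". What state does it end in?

A --p--> D
D --p--> B
B --q--> A
A --p--> D
D --q--> A
A --q--> C
C --q--> A
A --q--> C
C --q--> A
A --q--> C
C --q--> A
A --p--> D
D --q--> A
A --q--> C

C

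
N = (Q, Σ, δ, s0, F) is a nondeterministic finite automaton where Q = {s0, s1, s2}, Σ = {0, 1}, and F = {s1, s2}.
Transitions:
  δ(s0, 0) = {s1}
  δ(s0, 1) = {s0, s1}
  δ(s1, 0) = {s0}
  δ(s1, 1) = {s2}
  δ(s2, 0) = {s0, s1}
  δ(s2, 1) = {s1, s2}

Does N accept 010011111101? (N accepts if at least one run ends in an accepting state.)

Start: {s0}
read 0: {s1}
read 1: {s2}
read 0: {s0, s1}
read 0: {s0, s1}
read 1: {s0, s1, s2}
read 1: {s0, s1, s2}
read 1: {s0, s1, s2}
read 1: {s0, s1, s2}
read 1: {s0, s1, s2}
read 1: {s0, s1, s2}
read 0: {s0, s1}
read 1: {s0, s1, s2}
Reachable ∩ accepting = {s1, s2} — nonempty.

accepted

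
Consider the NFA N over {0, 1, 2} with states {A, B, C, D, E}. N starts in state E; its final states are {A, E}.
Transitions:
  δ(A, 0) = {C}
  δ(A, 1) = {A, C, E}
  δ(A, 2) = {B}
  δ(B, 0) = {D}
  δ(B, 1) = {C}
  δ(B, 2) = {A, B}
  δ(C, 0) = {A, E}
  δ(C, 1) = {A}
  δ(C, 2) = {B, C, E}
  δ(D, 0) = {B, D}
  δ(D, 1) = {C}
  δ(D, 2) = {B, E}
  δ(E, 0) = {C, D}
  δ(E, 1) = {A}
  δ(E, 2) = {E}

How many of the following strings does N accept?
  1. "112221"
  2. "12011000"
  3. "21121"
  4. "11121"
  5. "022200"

"112221": accepted
"12011000": rejected
"21121": accepted
"11121": accepted
"022200": accepted

4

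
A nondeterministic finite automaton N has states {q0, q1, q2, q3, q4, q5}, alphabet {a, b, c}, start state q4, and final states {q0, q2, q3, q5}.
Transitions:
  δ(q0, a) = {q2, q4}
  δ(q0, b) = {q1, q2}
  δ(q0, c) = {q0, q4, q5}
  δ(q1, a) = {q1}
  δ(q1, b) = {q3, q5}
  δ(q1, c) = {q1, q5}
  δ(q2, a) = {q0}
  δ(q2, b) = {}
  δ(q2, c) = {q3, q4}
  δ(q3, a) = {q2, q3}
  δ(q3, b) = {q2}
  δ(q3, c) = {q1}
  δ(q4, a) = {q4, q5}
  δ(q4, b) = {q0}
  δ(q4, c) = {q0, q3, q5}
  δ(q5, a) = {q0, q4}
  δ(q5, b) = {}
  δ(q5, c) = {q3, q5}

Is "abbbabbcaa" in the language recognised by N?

Start: {q4}
read a: {q4, q5}
read b: {q0}
read b: {q1, q2}
read b: {q3, q5}
read a: {q0, q2, q3, q4}
read b: {q0, q1, q2}
read b: {q1, q2, q3, q5}
read c: {q1, q3, q4, q5}
read a: {q0, q1, q2, q3, q4, q5}
read a: {q0, q1, q2, q3, q4, q5}
Reachable ∩ accepting = {q0, q2, q3, q5} — nonempty.

accepted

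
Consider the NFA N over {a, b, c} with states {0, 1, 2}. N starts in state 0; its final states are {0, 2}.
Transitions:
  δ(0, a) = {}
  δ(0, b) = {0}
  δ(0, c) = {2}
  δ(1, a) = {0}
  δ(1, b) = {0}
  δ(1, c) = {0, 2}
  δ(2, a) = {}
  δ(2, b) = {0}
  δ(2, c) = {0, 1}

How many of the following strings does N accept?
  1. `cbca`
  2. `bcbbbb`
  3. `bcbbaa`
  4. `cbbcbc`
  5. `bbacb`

`cbca`: rejected
`bcbbbb`: accepted
`bcbbaa`: rejected
`cbbcbc`: accepted
`bbacb`: rejected

2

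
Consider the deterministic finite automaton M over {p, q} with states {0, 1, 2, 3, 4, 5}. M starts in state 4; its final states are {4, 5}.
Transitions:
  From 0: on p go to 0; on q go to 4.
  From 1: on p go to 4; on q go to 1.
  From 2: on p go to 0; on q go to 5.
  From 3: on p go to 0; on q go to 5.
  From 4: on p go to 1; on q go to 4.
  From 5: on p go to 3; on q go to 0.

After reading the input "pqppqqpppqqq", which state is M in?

4

4 --p--> 1
1 --q--> 1
1 --p--> 4
4 --p--> 1
1 --q--> 1
1 --q--> 1
1 --p--> 4
4 --p--> 1
1 --p--> 4
4 --q--> 4
4 --q--> 4
4 --q--> 4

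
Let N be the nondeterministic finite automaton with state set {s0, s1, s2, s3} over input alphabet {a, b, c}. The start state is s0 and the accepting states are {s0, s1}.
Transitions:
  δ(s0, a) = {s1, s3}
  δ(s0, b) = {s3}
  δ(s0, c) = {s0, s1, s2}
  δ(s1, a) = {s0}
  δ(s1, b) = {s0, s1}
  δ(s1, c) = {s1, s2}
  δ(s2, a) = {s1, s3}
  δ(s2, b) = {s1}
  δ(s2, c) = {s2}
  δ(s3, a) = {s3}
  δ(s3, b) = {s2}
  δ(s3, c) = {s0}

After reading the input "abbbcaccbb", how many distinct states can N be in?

4

Start: {s0}
read a: {s1, s3}
read b: {s0, s1, s2}
read b: {s0, s1, s3}
read b: {s0, s1, s2, s3}
read c: {s0, s1, s2}
read a: {s0, s1, s3}
read c: {s0, s1, s2}
read c: {s0, s1, s2}
read b: {s0, s1, s3}
read b: {s0, s1, s2, s3}
Final reachable set {s0, s1, s2, s3} has 4 states.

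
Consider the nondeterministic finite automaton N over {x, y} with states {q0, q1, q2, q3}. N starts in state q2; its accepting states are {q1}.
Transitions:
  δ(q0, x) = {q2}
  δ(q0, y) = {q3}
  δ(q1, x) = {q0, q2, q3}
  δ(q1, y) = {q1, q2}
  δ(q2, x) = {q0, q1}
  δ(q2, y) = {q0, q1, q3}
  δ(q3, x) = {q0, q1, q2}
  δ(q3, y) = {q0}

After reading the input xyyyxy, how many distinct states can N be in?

Start: {q2}
read x: {q0, q1}
read y: {q1, q2, q3}
read y: {q0, q1, q2, q3}
read y: {q0, q1, q2, q3}
read x: {q0, q1, q2, q3}
read y: {q0, q1, q2, q3}
Final reachable set {q0, q1, q2, q3} has 4 states.

4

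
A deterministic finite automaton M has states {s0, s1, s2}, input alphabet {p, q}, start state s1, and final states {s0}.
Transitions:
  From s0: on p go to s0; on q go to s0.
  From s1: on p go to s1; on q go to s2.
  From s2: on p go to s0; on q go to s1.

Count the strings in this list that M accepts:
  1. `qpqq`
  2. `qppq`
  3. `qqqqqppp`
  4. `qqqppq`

4

`qpqq`: accepted
`qppq`: accepted
`qqqqqppp`: accepted
`qqqppq`: accepted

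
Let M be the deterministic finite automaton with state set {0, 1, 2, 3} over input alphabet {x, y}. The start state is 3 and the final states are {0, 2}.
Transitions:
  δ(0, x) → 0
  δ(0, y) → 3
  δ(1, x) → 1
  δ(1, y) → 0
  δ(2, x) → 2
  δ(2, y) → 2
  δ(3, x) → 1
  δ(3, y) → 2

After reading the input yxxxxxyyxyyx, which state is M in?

3 --y--> 2
2 --x--> 2
2 --x--> 2
2 --x--> 2
2 --x--> 2
2 --x--> 2
2 --y--> 2
2 --y--> 2
2 --x--> 2
2 --y--> 2
2 --y--> 2
2 --x--> 2

2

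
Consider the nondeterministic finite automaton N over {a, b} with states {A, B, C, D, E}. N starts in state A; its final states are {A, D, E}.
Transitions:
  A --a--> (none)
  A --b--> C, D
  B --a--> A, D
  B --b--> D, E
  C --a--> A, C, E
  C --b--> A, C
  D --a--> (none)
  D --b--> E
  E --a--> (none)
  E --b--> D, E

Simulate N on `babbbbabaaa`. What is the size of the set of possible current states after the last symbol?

Start: {A}
read b: {C, D}
read a: {A, C, E}
read b: {A, C, D, E}
read b: {A, C, D, E}
read b: {A, C, D, E}
read b: {A, C, D, E}
read a: {A, C, E}
read b: {A, C, D, E}
read a: {A, C, E}
read a: {A, C, E}
read a: {A, C, E}
Final reachable set {A, C, E} has 3 states.

3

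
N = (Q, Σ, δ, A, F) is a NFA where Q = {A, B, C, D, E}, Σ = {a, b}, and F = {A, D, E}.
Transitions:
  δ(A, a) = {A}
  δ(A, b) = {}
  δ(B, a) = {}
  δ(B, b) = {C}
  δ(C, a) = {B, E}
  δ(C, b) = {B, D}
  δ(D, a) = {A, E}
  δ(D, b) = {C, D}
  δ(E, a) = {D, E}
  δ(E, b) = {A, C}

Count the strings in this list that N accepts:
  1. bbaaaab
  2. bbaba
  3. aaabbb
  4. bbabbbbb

0

bbaaaab: rejected
bbaba: rejected
aaabbb: rejected
bbabbbbb: rejected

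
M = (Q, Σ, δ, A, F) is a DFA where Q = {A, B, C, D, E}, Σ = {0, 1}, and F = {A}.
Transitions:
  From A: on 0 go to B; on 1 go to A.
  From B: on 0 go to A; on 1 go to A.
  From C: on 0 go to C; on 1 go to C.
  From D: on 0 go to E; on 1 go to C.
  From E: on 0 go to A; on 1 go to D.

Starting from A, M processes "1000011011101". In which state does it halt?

A --1--> A
A --0--> B
B --0--> A
A --0--> B
B --0--> A
A --1--> A
A --1--> A
A --0--> B
B --1--> A
A --1--> A
A --1--> A
A --0--> B
B --1--> A

A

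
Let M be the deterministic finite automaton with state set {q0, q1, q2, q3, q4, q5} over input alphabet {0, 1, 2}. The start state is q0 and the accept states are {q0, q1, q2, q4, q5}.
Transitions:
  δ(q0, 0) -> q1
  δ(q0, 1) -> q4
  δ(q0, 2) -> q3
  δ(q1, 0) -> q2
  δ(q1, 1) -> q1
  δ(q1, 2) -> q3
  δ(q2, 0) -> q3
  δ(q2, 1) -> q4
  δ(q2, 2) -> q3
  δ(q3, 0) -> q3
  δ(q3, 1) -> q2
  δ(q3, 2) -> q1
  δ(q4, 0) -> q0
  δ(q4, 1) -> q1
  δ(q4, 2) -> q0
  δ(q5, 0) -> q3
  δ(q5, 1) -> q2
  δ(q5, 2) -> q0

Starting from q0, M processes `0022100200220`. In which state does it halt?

q0 --0--> q1
q1 --0--> q2
q2 --2--> q3
q3 --2--> q1
q1 --1--> q1
q1 --0--> q2
q2 --0--> q3
q3 --2--> q1
q1 --0--> q2
q2 --0--> q3
q3 --2--> q1
q1 --2--> q3
q3 --0--> q3

q3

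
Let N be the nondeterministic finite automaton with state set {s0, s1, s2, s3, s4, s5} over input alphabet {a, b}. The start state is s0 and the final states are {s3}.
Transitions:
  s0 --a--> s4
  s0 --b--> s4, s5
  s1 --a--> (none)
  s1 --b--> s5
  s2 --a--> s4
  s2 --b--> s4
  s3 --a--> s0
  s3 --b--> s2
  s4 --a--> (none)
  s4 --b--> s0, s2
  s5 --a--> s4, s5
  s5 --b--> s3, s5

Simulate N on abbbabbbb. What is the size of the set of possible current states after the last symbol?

Start: {s0}
read a: {s4}
read b: {s0, s2}
read b: {s4, s5}
read b: {s0, s2, s3, s5}
read a: {s0, s4, s5}
read b: {s0, s2, s3, s4, s5}
read b: {s0, s2, s3, s4, s5}
read b: {s0, s2, s3, s4, s5}
read b: {s0, s2, s3, s4, s5}
Final reachable set {s0, s2, s3, s4, s5} has 5 states.

5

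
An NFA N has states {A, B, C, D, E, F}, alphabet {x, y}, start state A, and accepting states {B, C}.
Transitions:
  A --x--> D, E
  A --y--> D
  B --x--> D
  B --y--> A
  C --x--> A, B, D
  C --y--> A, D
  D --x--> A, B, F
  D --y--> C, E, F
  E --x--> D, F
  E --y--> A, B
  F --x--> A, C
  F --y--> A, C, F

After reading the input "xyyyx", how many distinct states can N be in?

6

Start: {A}
read x: {D, E}
read y: {A, B, C, E, F}
read y: {A, B, C, D, F}
read y: {A, C, D, E, F}
read x: {A, B, C, D, E, F}
Final reachable set {A, B, C, D, E, F} has 6 states.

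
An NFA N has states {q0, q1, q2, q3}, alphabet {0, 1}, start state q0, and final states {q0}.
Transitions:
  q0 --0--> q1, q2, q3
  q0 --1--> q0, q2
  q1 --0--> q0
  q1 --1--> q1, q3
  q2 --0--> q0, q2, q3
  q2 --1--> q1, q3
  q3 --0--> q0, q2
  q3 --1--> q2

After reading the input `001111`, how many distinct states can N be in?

4

Start: {q0}
read 0: {q1, q2, q3}
read 0: {q0, q2, q3}
read 1: {q0, q1, q2, q3}
read 1: {q0, q1, q2, q3}
read 1: {q0, q1, q2, q3}
read 1: {q0, q1, q2, q3}
Final reachable set {q0, q1, q2, q3} has 4 states.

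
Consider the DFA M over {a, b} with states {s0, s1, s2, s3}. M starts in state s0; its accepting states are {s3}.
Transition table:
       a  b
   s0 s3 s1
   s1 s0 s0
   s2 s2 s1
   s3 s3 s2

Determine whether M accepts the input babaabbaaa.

s0 --b--> s1
s1 --a--> s0
s0 --b--> s1
s1 --a--> s0
s0 --a--> s3
s3 --b--> s2
s2 --b--> s1
s1 --a--> s0
s0 --a--> s3
s3 --a--> s3
End in state s3, which is an accepting state.

accepted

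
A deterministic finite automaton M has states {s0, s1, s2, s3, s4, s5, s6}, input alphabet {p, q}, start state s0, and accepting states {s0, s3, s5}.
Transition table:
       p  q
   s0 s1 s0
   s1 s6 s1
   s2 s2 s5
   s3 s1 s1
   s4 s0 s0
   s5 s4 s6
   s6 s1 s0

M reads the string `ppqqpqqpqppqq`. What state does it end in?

s0 --p--> s1
s1 --p--> s6
s6 --q--> s0
s0 --q--> s0
s0 --p--> s1
s1 --q--> s1
s1 --q--> s1
s1 --p--> s6
s6 --q--> s0
s0 --p--> s1
s1 --p--> s6
s6 --q--> s0
s0 --q--> s0

s0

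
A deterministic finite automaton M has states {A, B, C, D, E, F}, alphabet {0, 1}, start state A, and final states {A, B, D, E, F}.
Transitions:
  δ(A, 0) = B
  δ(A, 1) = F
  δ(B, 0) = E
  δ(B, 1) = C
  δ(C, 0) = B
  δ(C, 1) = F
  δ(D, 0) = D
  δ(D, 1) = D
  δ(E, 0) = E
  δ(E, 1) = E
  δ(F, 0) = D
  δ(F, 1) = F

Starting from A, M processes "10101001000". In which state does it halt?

A --1--> F
F --0--> D
D --1--> D
D --0--> D
D --1--> D
D --0--> D
D --0--> D
D --1--> D
D --0--> D
D --0--> D
D --0--> D

D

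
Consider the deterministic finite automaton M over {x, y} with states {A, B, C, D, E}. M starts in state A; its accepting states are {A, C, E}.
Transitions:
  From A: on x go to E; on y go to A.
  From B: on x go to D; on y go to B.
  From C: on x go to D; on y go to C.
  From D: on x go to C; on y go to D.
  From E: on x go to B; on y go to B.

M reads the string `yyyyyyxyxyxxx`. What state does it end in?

C

A --y--> A
A --y--> A
A --y--> A
A --y--> A
A --y--> A
A --y--> A
A --x--> E
E --y--> B
B --x--> D
D --y--> D
D --x--> C
C --x--> D
D --x--> C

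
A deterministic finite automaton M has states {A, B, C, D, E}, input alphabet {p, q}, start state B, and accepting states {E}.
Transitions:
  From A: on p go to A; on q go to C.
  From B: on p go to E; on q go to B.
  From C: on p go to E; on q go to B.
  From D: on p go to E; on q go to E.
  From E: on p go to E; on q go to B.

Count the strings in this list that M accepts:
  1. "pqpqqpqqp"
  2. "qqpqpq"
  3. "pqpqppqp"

2

"pqpqqpqqp": accepted
"qqpqpq": rejected
"pqpqppqp": accepted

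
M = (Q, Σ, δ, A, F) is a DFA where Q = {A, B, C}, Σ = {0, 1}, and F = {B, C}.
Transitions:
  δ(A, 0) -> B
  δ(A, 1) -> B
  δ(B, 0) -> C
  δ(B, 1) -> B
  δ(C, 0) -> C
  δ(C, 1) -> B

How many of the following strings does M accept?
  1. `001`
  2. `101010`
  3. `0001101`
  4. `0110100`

4

`001`: accepted
`101010`: accepted
`0001101`: accepted
`0110100`: accepted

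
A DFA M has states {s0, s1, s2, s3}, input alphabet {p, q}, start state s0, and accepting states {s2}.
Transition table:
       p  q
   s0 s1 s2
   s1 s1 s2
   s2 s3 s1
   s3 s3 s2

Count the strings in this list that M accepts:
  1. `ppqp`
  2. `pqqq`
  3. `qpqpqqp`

1

`ppqp`: rejected
`pqqq`: accepted
`qpqpqqp`: rejected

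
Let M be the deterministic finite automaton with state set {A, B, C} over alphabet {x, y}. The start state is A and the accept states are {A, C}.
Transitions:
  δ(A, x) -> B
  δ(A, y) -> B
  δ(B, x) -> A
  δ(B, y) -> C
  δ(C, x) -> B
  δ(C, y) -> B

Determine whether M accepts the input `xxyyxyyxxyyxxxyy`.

accepted

A --x--> B
B --x--> A
A --y--> B
B --y--> C
C --x--> B
B --y--> C
C --y--> B
B --x--> A
A --x--> B
B --y--> C
C --y--> B
B --x--> A
A --x--> B
B --x--> A
A --y--> B
B --y--> C
End in state C, which is an accepting state.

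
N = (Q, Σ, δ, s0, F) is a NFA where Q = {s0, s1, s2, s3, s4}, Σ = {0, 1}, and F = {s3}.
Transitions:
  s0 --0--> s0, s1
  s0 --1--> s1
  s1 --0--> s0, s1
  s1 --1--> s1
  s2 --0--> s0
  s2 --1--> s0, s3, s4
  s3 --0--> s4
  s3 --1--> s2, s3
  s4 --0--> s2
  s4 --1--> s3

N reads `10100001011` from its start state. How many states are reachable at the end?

1

Start: {s0}
read 1: {s1}
read 0: {s0, s1}
read 1: {s1}
read 0: {s0, s1}
read 0: {s0, s1}
read 0: {s0, s1}
read 0: {s0, s1}
read 1: {s1}
read 0: {s0, s1}
read 1: {s1}
read 1: {s1}
Final reachable set {s1} has 1 state.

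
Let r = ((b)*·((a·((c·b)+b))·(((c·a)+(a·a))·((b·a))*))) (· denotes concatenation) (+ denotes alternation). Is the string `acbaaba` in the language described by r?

yes

Split as ε·acbaaba: (b)* matches ε and ((a·((c·b)+b))·(((c·a)+(a·a))·((b·a))*)) matches acbaaba.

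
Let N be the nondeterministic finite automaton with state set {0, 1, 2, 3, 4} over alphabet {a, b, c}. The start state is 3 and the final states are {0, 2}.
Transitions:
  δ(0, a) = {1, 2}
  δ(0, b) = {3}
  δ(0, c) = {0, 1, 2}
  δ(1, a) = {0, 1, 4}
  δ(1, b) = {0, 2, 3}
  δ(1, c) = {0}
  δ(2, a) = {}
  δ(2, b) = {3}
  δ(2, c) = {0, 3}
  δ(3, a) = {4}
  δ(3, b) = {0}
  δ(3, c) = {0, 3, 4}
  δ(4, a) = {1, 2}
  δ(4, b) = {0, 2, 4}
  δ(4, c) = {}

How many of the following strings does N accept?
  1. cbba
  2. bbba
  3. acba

cbba: accepted
bbba: accepted
acba: rejected

2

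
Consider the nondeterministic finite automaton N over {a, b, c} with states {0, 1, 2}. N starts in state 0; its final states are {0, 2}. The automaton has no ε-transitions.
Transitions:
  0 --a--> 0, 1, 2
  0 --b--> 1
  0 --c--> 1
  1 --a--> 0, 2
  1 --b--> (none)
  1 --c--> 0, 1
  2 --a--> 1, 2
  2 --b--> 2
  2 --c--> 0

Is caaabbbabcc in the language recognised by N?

rejected

Start: {0}
read c: {1}
read a: {0, 2}
read a: {0, 1, 2}
read a: {0, 1, 2}
read b: {1, 2}
read b: {2}
read b: {2}
read a: {1, 2}
read b: {2}
read c: {0}
read c: {1}
Reachable ∩ accepting = {} — empty.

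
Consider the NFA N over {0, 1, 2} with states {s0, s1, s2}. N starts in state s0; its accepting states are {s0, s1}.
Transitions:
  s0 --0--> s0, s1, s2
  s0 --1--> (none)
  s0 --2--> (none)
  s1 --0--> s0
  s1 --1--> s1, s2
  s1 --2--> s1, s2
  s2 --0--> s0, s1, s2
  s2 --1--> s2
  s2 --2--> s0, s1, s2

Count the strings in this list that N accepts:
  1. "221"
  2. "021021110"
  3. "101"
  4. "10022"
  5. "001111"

"221": rejected
"021021110": accepted
"101": rejected
"10022": rejected
"001111": accepted

2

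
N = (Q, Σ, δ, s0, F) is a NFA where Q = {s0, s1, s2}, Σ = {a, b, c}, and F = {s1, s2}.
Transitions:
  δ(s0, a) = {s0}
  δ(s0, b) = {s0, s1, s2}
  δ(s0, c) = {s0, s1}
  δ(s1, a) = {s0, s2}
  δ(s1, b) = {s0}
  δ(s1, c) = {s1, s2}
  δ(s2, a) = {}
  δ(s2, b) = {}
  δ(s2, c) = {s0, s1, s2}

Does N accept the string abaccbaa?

Start: {s0}
read a: {s0}
read b: {s0, s1, s2}
read a: {s0, s2}
read c: {s0, s1, s2}
read c: {s0, s1, s2}
read b: {s0, s1, s2}
read a: {s0, s2}
read a: {s0}
Reachable ∩ accepting = {} — empty.

rejected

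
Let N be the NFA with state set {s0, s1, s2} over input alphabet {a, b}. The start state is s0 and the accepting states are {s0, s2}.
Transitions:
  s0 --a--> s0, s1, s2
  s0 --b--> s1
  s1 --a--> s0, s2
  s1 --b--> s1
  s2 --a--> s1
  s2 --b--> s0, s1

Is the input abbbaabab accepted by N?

accepted

Start: {s0}
read a: {s0, s1, s2}
read b: {s0, s1}
read b: {s1}
read b: {s1}
read a: {s0, s2}
read a: {s0, s1, s2}
read b: {s0, s1}
read a: {s0, s1, s2}
read b: {s0, s1}
Reachable ∩ accepting = {s0} — nonempty.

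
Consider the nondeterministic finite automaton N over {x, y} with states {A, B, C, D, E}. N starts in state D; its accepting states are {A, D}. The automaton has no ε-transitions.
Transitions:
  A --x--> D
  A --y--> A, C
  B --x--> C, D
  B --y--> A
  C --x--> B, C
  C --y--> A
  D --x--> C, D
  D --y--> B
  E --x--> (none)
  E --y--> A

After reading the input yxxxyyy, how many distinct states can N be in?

2

Start: {D}
read y: {B}
read x: {C, D}
read x: {B, C, D}
read x: {B, C, D}
read y: {A, B}
read y: {A, C}
read y: {A, C}
Final reachable set {A, C} has 2 states.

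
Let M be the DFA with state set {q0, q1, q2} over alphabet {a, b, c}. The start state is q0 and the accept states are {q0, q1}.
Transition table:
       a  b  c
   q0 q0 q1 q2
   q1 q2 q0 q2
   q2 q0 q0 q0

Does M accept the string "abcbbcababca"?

q0 --a--> q0
q0 --b--> q1
q1 --c--> q2
q2 --b--> q0
q0 --b--> q1
q1 --c--> q2
q2 --a--> q0
q0 --b--> q1
q1 --a--> q2
q2 --b--> q0
q0 --c--> q2
q2 --a--> q0
End in state q0, which is an accepting state.

accepted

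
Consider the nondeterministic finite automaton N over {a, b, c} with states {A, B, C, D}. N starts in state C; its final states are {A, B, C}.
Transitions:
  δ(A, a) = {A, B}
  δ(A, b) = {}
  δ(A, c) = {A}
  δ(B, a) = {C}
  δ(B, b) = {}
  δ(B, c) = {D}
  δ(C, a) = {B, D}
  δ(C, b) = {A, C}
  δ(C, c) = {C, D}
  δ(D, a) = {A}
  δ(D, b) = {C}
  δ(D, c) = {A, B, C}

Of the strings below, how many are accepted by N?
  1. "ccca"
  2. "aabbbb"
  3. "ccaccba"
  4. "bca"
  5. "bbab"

5

"ccca": accepted
"aabbbb": accepted
"ccaccba": accepted
"bca": accepted
"bbab": accepted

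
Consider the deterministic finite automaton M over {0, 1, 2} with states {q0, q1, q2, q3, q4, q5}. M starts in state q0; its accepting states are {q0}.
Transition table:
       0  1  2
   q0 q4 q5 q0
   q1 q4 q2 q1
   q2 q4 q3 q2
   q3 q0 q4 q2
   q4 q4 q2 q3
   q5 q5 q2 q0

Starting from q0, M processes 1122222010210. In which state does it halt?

q0 --1--> q5
q5 --1--> q2
q2 --2--> q2
q2 --2--> q2
q2 --2--> q2
q2 --2--> q2
q2 --2--> q2
q2 --0--> q4
q4 --1--> q2
q2 --0--> q4
q4 --2--> q3
q3 --1--> q4
q4 --0--> q4

q4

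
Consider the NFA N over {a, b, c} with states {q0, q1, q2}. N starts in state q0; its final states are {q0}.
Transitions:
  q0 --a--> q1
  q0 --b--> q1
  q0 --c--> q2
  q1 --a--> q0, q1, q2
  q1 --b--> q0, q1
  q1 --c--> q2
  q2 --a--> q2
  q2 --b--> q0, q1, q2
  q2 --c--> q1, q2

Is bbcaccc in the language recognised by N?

Start: {q0}
read b: {q1}
read b: {q0, q1}
read c: {q2}
read a: {q2}
read c: {q1, q2}
read c: {q1, q2}
read c: {q1, q2}
Reachable ∩ accepting = {} — empty.

rejected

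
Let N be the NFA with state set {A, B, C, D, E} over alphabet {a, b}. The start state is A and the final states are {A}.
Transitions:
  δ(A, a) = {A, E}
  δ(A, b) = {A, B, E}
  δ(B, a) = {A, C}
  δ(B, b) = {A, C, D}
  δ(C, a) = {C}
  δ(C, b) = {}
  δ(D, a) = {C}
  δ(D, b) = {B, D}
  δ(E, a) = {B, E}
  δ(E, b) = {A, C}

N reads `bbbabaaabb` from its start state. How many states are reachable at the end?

5

Start: {A}
read b: {A, B, E}
read b: {A, B, C, D, E}
read b: {A, B, C, D, E}
read a: {A, B, C, E}
read b: {A, B, C, D, E}
read a: {A, B, C, E}
read a: {A, B, C, E}
read a: {A, B, C, E}
read b: {A, B, C, D, E}
read b: {A, B, C, D, E}
Final reachable set {A, B, C, D, E} has 5 states.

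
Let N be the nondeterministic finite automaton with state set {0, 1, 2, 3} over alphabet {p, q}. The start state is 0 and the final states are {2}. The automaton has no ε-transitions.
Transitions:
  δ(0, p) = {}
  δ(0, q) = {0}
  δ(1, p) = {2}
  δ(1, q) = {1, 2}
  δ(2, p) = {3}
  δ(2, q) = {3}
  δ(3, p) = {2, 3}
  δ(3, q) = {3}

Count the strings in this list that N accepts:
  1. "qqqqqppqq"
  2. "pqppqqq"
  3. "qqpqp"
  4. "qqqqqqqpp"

0

"qqqqqppqq": rejected
"pqppqqq": rejected
"qqpqp": rejected
"qqqqqqqpp": rejected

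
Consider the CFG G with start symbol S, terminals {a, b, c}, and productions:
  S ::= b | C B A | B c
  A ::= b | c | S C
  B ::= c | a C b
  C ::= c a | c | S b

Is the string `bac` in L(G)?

no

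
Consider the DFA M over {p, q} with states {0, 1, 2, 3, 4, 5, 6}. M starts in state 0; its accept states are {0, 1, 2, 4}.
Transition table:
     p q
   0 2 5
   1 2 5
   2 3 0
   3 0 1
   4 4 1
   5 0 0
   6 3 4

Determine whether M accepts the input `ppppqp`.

accepted

0 --p--> 2
2 --p--> 3
3 --p--> 0
0 --p--> 2
2 --q--> 0
0 --p--> 2
End in state 2, which is an accepting state.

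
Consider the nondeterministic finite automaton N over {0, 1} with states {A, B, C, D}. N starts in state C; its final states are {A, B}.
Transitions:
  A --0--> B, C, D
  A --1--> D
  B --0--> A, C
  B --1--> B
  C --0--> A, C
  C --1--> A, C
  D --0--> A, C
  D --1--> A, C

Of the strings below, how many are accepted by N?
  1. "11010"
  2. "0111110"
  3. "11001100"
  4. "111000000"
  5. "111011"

5

"11010": accepted
"0111110": accepted
"11001100": accepted
"111000000": accepted
"111011": accepted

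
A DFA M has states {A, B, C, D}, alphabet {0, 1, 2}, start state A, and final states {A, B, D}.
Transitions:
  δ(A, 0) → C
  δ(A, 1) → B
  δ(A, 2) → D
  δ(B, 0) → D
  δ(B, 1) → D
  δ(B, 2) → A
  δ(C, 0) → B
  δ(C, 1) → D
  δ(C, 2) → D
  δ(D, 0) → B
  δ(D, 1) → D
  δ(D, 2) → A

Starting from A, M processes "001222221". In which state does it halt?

A --0--> C
C --0--> B
B --1--> D
D --2--> A
A --2--> D
D --2--> A
A --2--> D
D --2--> A
A --1--> B

B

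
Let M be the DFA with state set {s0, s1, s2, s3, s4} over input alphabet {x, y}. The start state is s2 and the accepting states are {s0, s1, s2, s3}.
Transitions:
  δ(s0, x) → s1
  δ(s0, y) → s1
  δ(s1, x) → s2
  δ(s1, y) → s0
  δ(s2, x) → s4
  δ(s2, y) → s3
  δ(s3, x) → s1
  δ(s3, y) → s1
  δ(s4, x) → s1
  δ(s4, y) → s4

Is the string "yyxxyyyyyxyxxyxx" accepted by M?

s2 --y--> s3
s3 --y--> s1
s1 --x--> s2
s2 --x--> s4
s4 --y--> s4
s4 --y--> s4
s4 --y--> s4
s4 --y--> s4
s4 --y--> s4
s4 --x--> s1
s1 --y--> s0
s0 --x--> s1
s1 --x--> s2
s2 --y--> s3
s3 --x--> s1
s1 --x--> s2
End in state s2, which is an accepting state.

accepted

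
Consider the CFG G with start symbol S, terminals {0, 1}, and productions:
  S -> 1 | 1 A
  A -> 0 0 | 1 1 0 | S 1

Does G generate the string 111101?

yes

S ⇒ 1A ⇒ 1S1 ⇒ 11A1 ⇒ 111101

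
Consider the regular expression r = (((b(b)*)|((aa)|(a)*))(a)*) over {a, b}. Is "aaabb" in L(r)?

No split of aaabb into u·v has ((b(b)*)|((aa)|(a)*)) matching u and (a)* matching v.

no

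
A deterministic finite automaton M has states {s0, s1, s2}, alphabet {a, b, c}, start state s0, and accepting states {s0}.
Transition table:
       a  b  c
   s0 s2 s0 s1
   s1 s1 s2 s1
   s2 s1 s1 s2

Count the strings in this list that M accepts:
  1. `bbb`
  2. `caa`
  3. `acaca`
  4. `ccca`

`bbb`: accepted
`caa`: rejected
`acaca`: rejected
`ccca`: rejected

1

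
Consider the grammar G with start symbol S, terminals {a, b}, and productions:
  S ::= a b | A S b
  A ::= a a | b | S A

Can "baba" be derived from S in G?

no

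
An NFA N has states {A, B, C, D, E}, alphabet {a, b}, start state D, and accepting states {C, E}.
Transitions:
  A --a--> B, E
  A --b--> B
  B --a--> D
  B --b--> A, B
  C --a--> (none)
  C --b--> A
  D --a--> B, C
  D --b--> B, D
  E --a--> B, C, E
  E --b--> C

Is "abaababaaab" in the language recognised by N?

accepted

Start: {D}
read a: {B, C}
read b: {A, B}
read a: {B, D, E}
read a: {B, C, D, E}
read b: {A, B, C, D}
read a: {B, C, D, E}
read b: {A, B, C, D}
read a: {B, C, D, E}
read a: {B, C, D, E}
read a: {B, C, D, E}
read b: {A, B, C, D}
Reachable ∩ accepting = {C} — nonempty.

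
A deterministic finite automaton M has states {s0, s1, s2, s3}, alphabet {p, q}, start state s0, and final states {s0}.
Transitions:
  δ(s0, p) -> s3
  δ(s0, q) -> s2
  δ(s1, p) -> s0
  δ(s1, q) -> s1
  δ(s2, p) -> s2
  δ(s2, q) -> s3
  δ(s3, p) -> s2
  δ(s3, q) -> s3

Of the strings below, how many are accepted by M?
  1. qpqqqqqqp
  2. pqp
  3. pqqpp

qpqqqqqqp: rejected
pqp: rejected
pqqpp: rejected

0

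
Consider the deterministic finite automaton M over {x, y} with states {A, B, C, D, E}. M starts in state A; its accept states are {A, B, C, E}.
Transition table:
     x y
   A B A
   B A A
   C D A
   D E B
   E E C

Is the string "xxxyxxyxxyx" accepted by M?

A --x--> B
B --x--> A
A --x--> B
B --y--> A
A --x--> B
B --x--> A
A --y--> A
A --x--> B
B --x--> A
A --y--> A
A --x--> B
End in state B, which is an accepting state.

accepted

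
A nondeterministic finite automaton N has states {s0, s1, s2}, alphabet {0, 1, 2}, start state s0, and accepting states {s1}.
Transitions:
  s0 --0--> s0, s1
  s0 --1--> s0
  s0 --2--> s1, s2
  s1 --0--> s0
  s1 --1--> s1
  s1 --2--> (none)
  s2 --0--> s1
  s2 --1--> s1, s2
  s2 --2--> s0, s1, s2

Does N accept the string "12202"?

Start: {s0}
read 1: {s0}
read 2: {s1, s2}
read 2: {s0, s1, s2}
read 0: {s0, s1}
read 2: {s1, s2}
Reachable ∩ accepting = {s1} — nonempty.

accepted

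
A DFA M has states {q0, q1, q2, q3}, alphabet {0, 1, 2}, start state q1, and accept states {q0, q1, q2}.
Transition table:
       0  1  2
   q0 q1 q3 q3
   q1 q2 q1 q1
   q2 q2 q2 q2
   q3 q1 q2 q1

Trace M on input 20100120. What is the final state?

q2

q1 --2--> q1
q1 --0--> q2
q2 --1--> q2
q2 --0--> q2
q2 --0--> q2
q2 --1--> q2
q2 --2--> q2
q2 --0--> q2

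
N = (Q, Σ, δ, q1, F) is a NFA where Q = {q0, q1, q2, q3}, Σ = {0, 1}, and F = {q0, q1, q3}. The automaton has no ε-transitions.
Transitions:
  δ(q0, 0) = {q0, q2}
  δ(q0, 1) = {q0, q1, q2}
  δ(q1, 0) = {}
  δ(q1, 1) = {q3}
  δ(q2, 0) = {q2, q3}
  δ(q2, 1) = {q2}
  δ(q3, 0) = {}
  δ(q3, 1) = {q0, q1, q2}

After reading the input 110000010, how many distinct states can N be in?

Start: {q1}
read 1: {q3}
read 1: {q0, q1, q2}
read 0: {q0, q2, q3}
read 0: {q0, q2, q3}
read 0: {q0, q2, q3}
read 0: {q0, q2, q3}
read 0: {q0, q2, q3}
read 1: {q0, q1, q2}
read 0: {q0, q2, q3}
Final reachable set {q0, q2, q3} has 3 states.

3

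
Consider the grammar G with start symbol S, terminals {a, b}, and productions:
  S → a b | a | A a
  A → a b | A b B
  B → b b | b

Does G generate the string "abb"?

no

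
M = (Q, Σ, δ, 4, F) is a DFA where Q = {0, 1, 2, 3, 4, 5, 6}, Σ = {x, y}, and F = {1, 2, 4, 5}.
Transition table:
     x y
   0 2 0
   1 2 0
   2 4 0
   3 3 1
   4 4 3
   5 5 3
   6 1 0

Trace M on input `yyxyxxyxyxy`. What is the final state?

4 --y--> 3
3 --y--> 1
1 --x--> 2
2 --y--> 0
0 --x--> 2
2 --x--> 4
4 --y--> 3
3 --x--> 3
3 --y--> 1
1 --x--> 2
2 --y--> 0

0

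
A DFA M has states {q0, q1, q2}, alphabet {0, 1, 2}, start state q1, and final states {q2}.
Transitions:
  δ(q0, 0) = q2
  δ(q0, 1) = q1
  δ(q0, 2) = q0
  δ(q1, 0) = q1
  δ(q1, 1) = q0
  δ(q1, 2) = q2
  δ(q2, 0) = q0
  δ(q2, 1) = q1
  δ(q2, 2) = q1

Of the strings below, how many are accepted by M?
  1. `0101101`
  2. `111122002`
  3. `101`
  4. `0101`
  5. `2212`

`0101101`: rejected
`111122002`: accepted
`101`: rejected
`0101`: rejected
`2212`: rejected

1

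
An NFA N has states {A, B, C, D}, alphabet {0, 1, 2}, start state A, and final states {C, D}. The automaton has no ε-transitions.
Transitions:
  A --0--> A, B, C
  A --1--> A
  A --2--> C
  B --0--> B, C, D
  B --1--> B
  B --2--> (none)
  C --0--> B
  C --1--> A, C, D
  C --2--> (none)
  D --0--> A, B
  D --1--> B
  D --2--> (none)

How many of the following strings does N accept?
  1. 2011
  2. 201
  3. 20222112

2011: rejected
201: rejected
20222112: rejected

0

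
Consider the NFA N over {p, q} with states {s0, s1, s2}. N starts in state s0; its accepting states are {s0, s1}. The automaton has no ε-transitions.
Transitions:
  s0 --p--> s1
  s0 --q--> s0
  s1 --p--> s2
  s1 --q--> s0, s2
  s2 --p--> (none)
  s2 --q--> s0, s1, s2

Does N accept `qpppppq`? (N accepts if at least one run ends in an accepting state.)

Start: {s0}
read q: {s0}
read p: {s1}
read p: {s2}
read p: {}
The reachable set is empty and stays empty for the remaining 3 symbols.
Reachable ∩ accepting = {} — empty.

rejected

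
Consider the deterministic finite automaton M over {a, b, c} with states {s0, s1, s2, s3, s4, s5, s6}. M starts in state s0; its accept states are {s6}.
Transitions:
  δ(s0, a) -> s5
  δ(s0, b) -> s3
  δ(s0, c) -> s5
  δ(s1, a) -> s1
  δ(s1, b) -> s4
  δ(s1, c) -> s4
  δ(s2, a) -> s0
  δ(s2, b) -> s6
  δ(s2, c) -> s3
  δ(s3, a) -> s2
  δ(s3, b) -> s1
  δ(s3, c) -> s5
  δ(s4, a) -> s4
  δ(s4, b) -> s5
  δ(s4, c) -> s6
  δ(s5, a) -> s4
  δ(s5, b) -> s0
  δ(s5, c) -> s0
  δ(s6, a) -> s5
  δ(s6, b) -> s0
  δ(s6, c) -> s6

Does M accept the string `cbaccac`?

s0 --c--> s5
s5 --b--> s0
s0 --a--> s5
s5 --c--> s0
s0 --c--> s5
s5 --a--> s4
s4 --c--> s6
End in state s6, which is an accepting state.

accepted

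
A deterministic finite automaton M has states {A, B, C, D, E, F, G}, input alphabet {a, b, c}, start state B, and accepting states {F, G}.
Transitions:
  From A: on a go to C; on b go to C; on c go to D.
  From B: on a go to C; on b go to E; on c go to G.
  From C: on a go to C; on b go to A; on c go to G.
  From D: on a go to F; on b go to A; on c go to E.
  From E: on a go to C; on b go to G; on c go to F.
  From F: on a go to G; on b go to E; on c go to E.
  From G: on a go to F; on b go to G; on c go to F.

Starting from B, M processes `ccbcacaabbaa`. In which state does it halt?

G

B --c--> G
G --c--> F
F --b--> E
E --c--> F
F --a--> G
G --c--> F
F --a--> G
G --a--> F
F --b--> E
E --b--> G
G --a--> F
F --a--> G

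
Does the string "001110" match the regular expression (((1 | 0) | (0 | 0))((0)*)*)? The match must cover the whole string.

No split of 001110 into u·v has ((1|0)|(0|0)) matching u and ((0)*)* matching v.

no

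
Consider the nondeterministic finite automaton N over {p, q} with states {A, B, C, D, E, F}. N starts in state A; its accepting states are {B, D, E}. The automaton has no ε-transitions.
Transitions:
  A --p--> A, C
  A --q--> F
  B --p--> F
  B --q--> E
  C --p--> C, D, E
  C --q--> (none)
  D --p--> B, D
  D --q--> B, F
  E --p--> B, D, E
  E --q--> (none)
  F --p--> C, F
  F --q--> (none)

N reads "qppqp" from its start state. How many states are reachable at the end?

2

Start: {A}
read q: {F}
read p: {C, F}
read p: {C, D, E, F}
read q: {B, F}
read p: {C, F}
Final reachable set {C, F} has 2 states.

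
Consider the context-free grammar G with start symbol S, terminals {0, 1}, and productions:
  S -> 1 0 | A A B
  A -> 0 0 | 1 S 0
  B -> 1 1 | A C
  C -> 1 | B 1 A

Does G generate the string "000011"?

yes

S ⇒ AAB ⇒ 00AB ⇒ 0000B ⇒ 000011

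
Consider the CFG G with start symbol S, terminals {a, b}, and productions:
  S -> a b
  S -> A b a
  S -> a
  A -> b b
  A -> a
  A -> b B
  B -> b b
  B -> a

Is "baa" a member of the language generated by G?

no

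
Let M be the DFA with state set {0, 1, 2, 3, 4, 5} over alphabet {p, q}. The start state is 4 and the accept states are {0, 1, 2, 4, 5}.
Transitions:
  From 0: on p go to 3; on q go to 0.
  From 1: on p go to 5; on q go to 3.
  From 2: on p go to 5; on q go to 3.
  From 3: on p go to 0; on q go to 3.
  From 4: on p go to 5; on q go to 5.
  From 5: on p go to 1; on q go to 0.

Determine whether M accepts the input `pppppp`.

accepted

4 --p--> 5
5 --p--> 1
1 --p--> 5
5 --p--> 1
1 --p--> 5
5 --p--> 1
End in state 1, which is an accepting state.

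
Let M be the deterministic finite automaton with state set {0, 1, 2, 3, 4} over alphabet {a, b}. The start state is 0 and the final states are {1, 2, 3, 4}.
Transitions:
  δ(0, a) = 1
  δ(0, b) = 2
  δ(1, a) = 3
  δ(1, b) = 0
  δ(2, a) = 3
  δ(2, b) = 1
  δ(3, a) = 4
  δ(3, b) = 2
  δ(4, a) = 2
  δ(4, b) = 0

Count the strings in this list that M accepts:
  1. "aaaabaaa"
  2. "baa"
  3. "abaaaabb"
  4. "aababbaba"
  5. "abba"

"aaaabaaa": accepted
"baa": accepted
"abaaaabb": rejected
"aababbaba": accepted
"abba": accepted

4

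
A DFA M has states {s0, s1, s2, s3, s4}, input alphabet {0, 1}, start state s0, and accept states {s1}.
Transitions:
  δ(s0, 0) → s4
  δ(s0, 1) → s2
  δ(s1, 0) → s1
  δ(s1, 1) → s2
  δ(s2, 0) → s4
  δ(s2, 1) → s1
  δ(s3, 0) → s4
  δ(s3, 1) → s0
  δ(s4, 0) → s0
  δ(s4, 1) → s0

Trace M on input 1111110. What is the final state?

s0 --1--> s2
s2 --1--> s1
s1 --1--> s2
s2 --1--> s1
s1 --1--> s2
s2 --1--> s1
s1 --0--> s1

s1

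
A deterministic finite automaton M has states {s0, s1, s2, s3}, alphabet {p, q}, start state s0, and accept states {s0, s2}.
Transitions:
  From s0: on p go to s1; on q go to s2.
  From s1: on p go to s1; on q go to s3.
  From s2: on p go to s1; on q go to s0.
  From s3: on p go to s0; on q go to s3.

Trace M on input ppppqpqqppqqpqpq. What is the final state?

s0 --p--> s1
s1 --p--> s1
s1 --p--> s1
s1 --p--> s1
s1 --q--> s3
s3 --p--> s0
s0 --q--> s2
s2 --q--> s0
s0 --p--> s1
s1 --p--> s1
s1 --q--> s3
s3 --q--> s3
s3 --p--> s0
s0 --q--> s2
s2 --p--> s1
s1 --q--> s3

s3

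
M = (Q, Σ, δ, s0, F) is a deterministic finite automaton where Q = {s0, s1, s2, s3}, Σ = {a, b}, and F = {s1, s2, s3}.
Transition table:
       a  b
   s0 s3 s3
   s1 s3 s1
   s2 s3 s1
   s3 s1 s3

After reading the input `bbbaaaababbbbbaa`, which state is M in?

s0 --b--> s3
s3 --b--> s3
s3 --b--> s3
s3 --a--> s1
s1 --a--> s3
s3 --a--> s1
s1 --a--> s3
s3 --b--> s3
s3 --a--> s1
s1 --b--> s1
s1 --b--> s1
s1 --b--> s1
s1 --b--> s1
s1 --b--> s1
s1 --a--> s3
s3 --a--> s1

s1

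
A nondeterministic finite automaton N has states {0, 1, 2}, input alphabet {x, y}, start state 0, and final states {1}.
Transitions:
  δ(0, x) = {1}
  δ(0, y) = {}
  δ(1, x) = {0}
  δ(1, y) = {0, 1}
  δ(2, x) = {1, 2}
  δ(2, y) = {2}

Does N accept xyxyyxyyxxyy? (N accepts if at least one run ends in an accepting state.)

Start: {0}
read x: {1}
read y: {0, 1}
read x: {0, 1}
read y: {0, 1}
read y: {0, 1}
read x: {0, 1}
read y: {0, 1}
read y: {0, 1}
read x: {0, 1}
read x: {0, 1}
read y: {0, 1}
read y: {0, 1}
Reachable ∩ accepting = {1} — nonempty.

accepted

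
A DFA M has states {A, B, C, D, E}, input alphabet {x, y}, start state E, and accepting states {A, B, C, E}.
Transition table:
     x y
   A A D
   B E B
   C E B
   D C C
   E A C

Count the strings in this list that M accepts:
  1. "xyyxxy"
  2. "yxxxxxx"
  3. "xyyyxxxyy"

"xyyxxy": rejected
"yxxxxxx": accepted
"xyyyxxxyy": accepted

2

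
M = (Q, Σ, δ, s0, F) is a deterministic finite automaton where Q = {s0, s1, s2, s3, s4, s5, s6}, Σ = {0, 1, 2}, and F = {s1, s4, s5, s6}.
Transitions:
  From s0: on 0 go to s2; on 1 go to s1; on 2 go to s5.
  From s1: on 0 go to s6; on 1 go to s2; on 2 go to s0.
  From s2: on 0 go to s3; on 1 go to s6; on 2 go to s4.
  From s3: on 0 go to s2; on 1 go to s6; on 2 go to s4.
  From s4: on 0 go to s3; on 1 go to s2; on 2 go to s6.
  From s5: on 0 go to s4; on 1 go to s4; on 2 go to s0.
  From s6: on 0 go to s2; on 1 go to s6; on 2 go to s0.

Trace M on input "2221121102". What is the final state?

s0 --2--> s5
s5 --2--> s0
s0 --2--> s5
s5 --1--> s4
s4 --1--> s2
s2 --2--> s4
s4 --1--> s2
s2 --1--> s6
s6 --0--> s2
s2 --2--> s4

s4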